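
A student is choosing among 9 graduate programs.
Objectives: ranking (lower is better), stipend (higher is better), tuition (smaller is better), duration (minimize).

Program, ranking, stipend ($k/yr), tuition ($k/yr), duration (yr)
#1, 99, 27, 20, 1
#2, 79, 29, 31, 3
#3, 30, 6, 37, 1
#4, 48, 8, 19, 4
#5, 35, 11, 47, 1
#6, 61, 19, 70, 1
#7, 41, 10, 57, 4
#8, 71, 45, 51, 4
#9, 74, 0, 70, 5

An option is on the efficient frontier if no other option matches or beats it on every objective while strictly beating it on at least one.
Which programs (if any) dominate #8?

none

#1: worse on ranking (99 vs 71).
#2: worse on ranking (79 vs 71).
#3: worse on stipend (6 vs 45).
#4: worse on stipend (8 vs 45).
#5: worse on stipend (11 vs 45).
#6: worse on stipend (19 vs 45).
#7: worse on stipend (10 vs 45).
#9: worse on ranking (74 vs 71).
No option dominates #8.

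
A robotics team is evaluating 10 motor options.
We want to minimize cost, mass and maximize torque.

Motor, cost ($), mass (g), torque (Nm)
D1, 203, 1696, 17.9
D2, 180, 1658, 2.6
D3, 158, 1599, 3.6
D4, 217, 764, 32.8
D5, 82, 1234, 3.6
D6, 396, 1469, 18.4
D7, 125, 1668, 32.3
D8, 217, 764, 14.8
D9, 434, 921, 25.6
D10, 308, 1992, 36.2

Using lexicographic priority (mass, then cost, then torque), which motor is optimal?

D4

First minimize mass: best is 764, kept {D4, D8}.
Then minimize cost: best is 217, kept {D4, D8}.
Then maximize torque: best is 32.8, kept {D4}.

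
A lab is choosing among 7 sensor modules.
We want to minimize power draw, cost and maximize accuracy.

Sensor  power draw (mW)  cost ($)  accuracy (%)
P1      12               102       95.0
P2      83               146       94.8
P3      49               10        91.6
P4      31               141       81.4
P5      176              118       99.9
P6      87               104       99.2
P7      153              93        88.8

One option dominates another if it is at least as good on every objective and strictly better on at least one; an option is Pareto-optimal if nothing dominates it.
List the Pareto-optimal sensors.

P1: not dominated (best power draw).
P2: dominated by P1 (power draw 12≤83, cost 102≤146, accuracy 95.0≥94.8).
P3: not dominated (best cost).
P4: dominated by P1 (power draw 12≤31, cost 102≤141, accuracy 95.0≥81.4).
P5: not dominated (best accuracy).
P6: not dominated.
P7: dominated by P3 (power draw 49≤153, cost 10≤93, accuracy 91.6≥88.8).

P1, P3, P5, P6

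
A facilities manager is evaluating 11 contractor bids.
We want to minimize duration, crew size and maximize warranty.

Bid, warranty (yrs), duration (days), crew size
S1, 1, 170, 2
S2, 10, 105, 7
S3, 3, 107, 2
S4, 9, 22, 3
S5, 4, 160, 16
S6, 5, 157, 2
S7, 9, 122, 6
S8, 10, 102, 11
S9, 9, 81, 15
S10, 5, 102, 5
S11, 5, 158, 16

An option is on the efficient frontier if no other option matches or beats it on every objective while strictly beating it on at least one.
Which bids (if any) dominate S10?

S4: warranty 9≥5, duration 22≤102, crew size 3≤5 — dominates S10.
Others (S1, S2, S3, S5, S6, S7, S8, S9, S11) are each worse than S10 on at least one objective.

S4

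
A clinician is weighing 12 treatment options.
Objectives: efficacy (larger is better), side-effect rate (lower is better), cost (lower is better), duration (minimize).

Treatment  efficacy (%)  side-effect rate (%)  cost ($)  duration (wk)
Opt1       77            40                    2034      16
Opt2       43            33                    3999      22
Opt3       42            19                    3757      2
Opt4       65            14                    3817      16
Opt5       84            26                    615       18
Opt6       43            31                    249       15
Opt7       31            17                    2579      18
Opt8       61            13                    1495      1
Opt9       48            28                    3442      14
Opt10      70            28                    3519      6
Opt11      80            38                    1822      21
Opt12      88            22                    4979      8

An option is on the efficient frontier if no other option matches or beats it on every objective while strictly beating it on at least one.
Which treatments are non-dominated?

Opt1: not dominated.
Opt2: dominated by Opt4 (efficacy 65≥43, side-effect rate 14≤33, cost 3817≤3999, duration 16≤22).
Opt3: dominated by Opt8 (efficacy 61≥42, side-effect rate 13≤19, cost 1495≤3757, duration 1≤2).
Opt4: not dominated.
Opt5: not dominated.
Opt6: not dominated (best cost).
Opt7: dominated by Opt8 (efficacy 61≥31, side-effect rate 13≤17, cost 1495≤2579, duration 1≤18).
Opt8: not dominated (best side-effect rate).
Opt9: dominated by Opt8 (efficacy 61≥48, side-effect rate 13≤28, cost 1495≤3442, duration 1≤14).
Opt10: not dominated.
Opt11: dominated by Opt5 (efficacy 84≥80, side-effect rate 26≤38, cost 615≤1822, duration 18≤21).
Opt12: not dominated (best efficacy).

Opt1, Opt4, Opt5, Opt6, Opt8, Opt10, Opt12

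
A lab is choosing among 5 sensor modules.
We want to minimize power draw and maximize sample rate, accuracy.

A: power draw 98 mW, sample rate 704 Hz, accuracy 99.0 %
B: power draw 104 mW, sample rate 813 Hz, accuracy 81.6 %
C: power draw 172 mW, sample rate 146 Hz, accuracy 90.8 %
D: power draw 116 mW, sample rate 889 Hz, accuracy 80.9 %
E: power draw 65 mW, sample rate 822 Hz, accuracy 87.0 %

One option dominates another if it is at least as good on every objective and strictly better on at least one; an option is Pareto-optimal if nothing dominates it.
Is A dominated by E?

No

E vs A: E is worse on accuracy (87.0 vs 99.0), so it does not dominate A.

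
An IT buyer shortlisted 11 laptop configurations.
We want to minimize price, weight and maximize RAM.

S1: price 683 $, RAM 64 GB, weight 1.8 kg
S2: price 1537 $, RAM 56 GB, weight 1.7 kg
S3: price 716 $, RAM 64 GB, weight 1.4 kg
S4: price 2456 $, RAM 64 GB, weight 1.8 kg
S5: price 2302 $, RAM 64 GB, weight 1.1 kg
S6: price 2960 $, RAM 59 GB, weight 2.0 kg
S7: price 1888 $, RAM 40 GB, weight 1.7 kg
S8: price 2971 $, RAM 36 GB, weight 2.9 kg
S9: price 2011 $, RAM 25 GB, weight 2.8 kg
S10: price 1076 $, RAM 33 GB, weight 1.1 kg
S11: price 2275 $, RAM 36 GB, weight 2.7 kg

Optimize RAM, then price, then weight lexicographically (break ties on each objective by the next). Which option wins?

S1

First maximize RAM: best is 64, kept {S1, S3, S4, S5}.
Then minimize price: best is 683, kept {S1}.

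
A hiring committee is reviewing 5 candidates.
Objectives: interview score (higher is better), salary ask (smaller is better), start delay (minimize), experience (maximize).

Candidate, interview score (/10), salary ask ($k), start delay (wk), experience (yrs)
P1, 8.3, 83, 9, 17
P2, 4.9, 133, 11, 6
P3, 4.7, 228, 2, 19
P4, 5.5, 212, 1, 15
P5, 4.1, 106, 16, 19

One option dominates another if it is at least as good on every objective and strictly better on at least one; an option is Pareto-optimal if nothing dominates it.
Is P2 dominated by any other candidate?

Yes

P1 vs P2: interview score 8.3≥4.9, salary ask 83≤133, start delay 9≤11, experience 17≥6 — P1 is at least as good on every objective and strictly better on at least one, so P1 dominates P2.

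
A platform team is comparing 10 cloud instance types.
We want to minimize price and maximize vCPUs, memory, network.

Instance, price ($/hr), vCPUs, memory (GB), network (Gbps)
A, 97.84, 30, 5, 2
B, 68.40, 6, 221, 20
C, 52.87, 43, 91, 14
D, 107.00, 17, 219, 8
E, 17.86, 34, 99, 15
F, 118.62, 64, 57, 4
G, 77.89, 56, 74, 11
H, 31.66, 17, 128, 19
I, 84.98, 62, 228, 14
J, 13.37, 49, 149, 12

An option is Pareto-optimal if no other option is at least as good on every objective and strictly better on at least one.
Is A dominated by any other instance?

C vs A: price 52.87≤97.84, vCPUs 43≥30, memory 91≥5, network 14≥2 — C is at least as good on every objective and strictly better on at least one, so C dominates A.

Yes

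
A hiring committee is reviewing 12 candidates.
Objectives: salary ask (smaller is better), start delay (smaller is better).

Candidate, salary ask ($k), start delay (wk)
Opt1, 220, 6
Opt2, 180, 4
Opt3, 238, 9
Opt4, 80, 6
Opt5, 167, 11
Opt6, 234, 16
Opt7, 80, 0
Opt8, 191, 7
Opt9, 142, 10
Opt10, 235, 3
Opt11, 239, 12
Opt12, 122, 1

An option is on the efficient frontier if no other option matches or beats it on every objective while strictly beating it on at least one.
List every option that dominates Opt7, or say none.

none

Opt1: worse on salary ask (220 vs 80).
Opt2: worse on salary ask (180 vs 80).
Opt3: worse on salary ask (238 vs 80).
Opt4: worse on start delay (6 vs 0).
Opt5: worse on salary ask (167 vs 80).
Opt6: worse on salary ask (234 vs 80).
Opt8: worse on salary ask (191 vs 80).
Opt9: worse on salary ask (142 vs 80).
Opt10: worse on salary ask (235 vs 80).
Opt11: worse on salary ask (239 vs 80).
Opt12: worse on salary ask (122 vs 80).
No option dominates Opt7.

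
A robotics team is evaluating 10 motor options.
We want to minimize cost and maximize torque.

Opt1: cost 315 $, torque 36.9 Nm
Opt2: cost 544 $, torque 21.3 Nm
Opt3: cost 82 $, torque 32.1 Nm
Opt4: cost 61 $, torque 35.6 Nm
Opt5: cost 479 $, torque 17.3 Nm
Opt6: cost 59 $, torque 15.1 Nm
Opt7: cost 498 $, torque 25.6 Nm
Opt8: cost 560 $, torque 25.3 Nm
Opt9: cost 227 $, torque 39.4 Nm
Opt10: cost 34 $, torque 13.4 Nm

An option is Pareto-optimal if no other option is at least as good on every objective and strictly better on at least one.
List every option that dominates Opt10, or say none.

Opt1: worse on cost (315 vs 34).
Opt2: worse on cost (544 vs 34).
Opt3: worse on cost (82 vs 34).
Opt4: worse on cost (61 vs 34).
Opt5: worse on cost (479 vs 34).
Opt6: worse on cost (59 vs 34).
Opt7: worse on cost (498 vs 34).
Opt8: worse on cost (560 vs 34).
Opt9: worse on cost (227 vs 34).
No option dominates Opt10.

none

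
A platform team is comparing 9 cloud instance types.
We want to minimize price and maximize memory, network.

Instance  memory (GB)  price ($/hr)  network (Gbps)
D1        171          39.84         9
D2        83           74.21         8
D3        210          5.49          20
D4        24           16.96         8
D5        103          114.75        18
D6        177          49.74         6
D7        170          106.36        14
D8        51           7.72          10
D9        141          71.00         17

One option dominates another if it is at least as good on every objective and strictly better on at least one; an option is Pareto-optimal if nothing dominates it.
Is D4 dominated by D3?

Yes

D3 vs D4: memory 210≥24, price 5.49≤16.96, network 20≥8 — D3 is at least as good on every objective with at least one strict improvement.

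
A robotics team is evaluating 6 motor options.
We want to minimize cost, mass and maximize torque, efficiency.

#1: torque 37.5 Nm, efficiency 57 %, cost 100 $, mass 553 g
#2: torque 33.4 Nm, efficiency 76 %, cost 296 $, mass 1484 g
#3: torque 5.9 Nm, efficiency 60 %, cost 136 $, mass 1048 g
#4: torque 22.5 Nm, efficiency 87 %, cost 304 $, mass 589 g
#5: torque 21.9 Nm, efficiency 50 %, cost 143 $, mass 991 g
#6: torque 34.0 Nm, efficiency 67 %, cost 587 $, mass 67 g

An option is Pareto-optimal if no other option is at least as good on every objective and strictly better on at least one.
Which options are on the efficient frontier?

#1, #2, #3, #4, #6

#1: not dominated (best torque).
#2: not dominated.
#3: not dominated.
#4: not dominated (best efficiency).
#5: dominated by #1 (torque 37.5≥21.9, efficiency 57≥50, cost 100≤143, mass 553≤991).
#6: not dominated (best mass).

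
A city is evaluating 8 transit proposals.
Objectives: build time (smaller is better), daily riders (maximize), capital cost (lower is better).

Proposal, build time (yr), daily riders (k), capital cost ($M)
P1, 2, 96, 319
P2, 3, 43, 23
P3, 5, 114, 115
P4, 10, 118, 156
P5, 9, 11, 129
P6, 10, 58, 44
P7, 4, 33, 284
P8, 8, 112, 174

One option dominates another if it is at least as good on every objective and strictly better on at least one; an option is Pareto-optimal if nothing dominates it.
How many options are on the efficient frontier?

5

P1: not dominated (best build time).
P2: not dominated (best capital cost).
P3: not dominated.
P4: not dominated (best daily riders).
P5: dominated by P2 (build time 3≤9, daily riders 43≥11, capital cost 23≤129).
P6: not dominated.
P7: dominated by P2 (build time 3≤4, daily riders 43≥33, capital cost 23≤284).
P8: dominated by P3 (build time 5≤8, daily riders 114≥112, capital cost 115≤174).
Pareto-optimal: P1, P2, P3, P4, P6 → 5.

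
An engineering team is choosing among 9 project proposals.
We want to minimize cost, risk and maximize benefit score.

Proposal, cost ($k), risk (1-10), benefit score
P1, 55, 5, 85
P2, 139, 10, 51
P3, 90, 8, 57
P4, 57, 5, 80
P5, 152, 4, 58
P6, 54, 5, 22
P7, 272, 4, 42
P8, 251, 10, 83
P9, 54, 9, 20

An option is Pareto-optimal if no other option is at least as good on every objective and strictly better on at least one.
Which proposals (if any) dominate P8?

P1: cost 55≤251, risk 5≤10, benefit score 85≥83 — dominates P8.
Others (P2, P3, P4, P5, P6, P7, P9) are each worse than P8 on at least one objective.

P1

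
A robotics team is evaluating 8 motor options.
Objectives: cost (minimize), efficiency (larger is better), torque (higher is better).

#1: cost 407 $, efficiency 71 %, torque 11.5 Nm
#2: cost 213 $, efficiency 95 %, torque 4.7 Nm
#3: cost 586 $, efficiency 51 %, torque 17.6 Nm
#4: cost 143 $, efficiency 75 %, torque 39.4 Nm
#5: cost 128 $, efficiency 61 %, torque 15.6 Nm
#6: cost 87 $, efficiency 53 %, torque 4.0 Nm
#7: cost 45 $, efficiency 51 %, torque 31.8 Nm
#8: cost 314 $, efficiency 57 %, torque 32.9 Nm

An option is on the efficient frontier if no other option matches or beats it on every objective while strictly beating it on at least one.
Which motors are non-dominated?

#1: dominated by #4 (cost 143≤407, efficiency 75≥71, torque 39.4≥11.5).
#2: not dominated (best efficiency).
#3: dominated by #4 (cost 143≤586, efficiency 75≥51, torque 39.4≥17.6).
#4: not dominated (best torque).
#5: not dominated.
#6: not dominated.
#7: not dominated (best cost).
#8: dominated by #4 (cost 143≤314, efficiency 75≥57, torque 39.4≥32.9).

#2, #4, #5, #6, #7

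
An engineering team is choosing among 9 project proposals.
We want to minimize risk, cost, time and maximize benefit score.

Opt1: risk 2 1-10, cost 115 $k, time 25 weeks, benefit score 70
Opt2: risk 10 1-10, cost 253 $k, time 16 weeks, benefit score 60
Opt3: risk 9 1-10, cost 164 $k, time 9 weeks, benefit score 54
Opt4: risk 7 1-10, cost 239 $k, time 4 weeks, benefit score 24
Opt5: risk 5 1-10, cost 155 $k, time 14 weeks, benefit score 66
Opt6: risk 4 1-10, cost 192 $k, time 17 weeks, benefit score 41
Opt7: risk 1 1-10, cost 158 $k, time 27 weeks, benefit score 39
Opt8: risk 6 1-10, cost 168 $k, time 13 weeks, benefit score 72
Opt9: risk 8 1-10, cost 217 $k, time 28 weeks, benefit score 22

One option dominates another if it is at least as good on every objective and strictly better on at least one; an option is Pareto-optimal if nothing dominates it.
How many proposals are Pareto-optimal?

Opt1: not dominated (best cost).
Opt2: dominated by Opt5 (risk 5≤10, cost 155≤253, time 14≤16, benefit score 66≥60).
Opt3: not dominated.
Opt4: not dominated (best time).
Opt5: not dominated.
Opt6: not dominated.
Opt7: not dominated (best risk).
Opt8: not dominated (best benefit score).
Opt9: dominated by Opt1 (risk 2≤8, cost 115≤217, time 25≤28, benefit score 70≥22).
Pareto-optimal: Opt1, Opt3, Opt4, Opt5, Opt6, Opt7, Opt8 → 7.

7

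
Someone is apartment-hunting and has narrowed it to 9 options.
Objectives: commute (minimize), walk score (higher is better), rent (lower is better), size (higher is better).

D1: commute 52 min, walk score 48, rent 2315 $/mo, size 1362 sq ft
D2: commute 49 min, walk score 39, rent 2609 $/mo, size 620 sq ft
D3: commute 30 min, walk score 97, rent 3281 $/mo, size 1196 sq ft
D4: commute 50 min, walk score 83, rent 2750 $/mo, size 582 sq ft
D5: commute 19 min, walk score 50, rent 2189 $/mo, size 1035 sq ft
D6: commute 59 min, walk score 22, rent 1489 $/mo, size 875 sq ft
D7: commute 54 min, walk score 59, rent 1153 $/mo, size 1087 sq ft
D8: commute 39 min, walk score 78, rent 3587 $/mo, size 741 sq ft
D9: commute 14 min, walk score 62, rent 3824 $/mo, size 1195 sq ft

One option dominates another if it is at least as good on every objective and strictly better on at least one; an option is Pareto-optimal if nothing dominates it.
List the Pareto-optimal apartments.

D1: not dominated (best size).
D2: dominated by D5 (commute 19≤49, walk score 50≥39, rent 2189≤2609, size 1035≥620).
D3: not dominated (best walk score).
D4: not dominated.
D5: not dominated.
D6: dominated by D7 (commute 54≤59, walk score 59≥22, rent 1153≤1489, size 1087≥875).
D7: not dominated (best rent).
D8: dominated by D3 (commute 30≤39, walk score 97≥78, rent 3281≤3587, size 1196≥741).
D9: not dominated (best commute).

D1, D3, D4, D5, D7, D9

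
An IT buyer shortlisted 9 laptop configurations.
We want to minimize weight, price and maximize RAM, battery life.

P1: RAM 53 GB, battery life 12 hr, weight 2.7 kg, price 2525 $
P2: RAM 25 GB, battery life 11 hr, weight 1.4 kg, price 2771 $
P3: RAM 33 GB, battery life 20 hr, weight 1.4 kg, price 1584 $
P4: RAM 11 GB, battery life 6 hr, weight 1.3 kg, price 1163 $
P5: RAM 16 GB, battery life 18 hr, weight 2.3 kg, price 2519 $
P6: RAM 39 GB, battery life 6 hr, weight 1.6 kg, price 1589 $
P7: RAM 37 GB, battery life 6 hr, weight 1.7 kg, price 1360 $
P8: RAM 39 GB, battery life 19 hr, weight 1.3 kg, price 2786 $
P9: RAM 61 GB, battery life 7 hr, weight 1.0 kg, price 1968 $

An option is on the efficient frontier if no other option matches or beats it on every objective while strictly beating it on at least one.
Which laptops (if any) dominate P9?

P1: worse on RAM (53 vs 61).
P2: worse on RAM (25 vs 61).
P3: worse on RAM (33 vs 61).
P4: worse on RAM (11 vs 61).
P5: worse on RAM (16 vs 61).
P6: worse on RAM (39 vs 61).
P7: worse on RAM (37 vs 61).
P8: worse on RAM (39 vs 61).
No option dominates P9.

none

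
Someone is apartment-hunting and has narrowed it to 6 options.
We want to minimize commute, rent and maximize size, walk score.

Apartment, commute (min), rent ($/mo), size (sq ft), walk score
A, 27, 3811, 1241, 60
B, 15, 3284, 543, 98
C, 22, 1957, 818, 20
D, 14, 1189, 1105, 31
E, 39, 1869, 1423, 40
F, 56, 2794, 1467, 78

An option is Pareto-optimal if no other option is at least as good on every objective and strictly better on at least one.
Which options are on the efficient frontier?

A: not dominated.
B: not dominated (best walk score).
C: dominated by D (commute 14≤22, rent 1189≤1957, size 1105≥818, walk score 31≥20).
D: not dominated (best commute).
E: not dominated.
F: not dominated (best size).

A, B, D, E, F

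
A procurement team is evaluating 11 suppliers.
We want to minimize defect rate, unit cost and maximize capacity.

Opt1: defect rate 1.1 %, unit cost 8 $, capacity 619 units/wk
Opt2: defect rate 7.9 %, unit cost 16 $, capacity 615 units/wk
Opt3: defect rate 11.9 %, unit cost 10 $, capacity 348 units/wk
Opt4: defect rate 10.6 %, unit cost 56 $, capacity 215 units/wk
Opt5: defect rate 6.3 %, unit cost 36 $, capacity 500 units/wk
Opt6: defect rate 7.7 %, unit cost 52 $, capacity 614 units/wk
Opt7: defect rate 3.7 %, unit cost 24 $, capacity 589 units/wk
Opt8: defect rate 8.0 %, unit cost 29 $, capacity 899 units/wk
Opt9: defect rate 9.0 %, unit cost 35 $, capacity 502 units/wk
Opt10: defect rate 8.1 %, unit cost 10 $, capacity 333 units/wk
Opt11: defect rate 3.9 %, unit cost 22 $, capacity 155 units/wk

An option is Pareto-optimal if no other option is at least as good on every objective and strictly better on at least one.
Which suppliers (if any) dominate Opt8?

none

Opt1: worse on capacity (619 vs 899).
Opt2: worse on capacity (615 vs 899).
Opt3: worse on defect rate (11.9 vs 8.0).
Opt4: worse on defect rate (10.6 vs 8.0).
Opt5: worse on unit cost (36 vs 29).
Opt6: worse on unit cost (52 vs 29).
Opt7: worse on capacity (589 vs 899).
Opt9: worse on defect rate (9.0 vs 8.0).
Opt10: worse on defect rate (8.1 vs 8.0).
Opt11: worse on capacity (155 vs 899).
No option dominates Opt8.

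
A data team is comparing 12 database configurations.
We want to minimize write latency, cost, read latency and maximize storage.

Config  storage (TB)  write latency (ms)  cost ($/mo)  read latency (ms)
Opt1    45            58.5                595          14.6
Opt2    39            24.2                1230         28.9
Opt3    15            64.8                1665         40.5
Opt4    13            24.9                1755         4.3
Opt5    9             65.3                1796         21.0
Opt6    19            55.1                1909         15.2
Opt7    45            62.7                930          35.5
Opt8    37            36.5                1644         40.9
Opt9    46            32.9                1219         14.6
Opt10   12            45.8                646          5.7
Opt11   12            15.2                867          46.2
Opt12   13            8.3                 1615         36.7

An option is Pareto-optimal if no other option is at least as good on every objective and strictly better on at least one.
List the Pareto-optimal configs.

Opt1: not dominated (best cost).
Opt2: not dominated.
Opt3: dominated by Opt1 (storage 45≥15, write latency 58.5≤64.8, cost 595≤1665, read latency 14.6≤40.5).
Opt4: not dominated (best read latency).
Opt5: dominated by Opt1 (storage 45≥9, write latency 58.5≤65.3, cost 595≤1796, read latency 14.6≤21.0).
Opt6: dominated by Opt9 (storage 46≥19, write latency 32.9≤55.1, cost 1219≤1909, read latency 14.6≤15.2).
Opt7: dominated by Opt1 (storage 45≥45, write latency 58.5≤62.7, cost 595≤930, read latency 14.6≤35.5).
Opt8: dominated by Opt2 (storage 39≥37, write latency 24.2≤36.5, cost 1230≤1644, read latency 28.9≤40.9).
Opt9: not dominated (best storage).
Opt10: not dominated.
Opt11: not dominated.
Opt12: not dominated (best write latency).

Opt1, Opt2, Opt4, Opt9, Opt10, Opt11, Opt12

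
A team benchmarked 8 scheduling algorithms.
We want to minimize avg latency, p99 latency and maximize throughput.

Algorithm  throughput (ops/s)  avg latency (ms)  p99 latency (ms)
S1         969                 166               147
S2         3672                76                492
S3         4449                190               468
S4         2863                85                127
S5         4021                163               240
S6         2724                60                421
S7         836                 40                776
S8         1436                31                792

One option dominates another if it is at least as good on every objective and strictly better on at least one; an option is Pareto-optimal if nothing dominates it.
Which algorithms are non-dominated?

S2, S3, S4, S5, S6, S7, S8

S1: dominated by S4 (throughput 2863≥969, avg latency 85≤166, p99 latency 127≤147).
S2: not dominated.
S3: not dominated (best throughput).
S4: not dominated (best p99 latency).
S5: not dominated.
S6: not dominated.
S7: not dominated.
S8: not dominated (best avg latency).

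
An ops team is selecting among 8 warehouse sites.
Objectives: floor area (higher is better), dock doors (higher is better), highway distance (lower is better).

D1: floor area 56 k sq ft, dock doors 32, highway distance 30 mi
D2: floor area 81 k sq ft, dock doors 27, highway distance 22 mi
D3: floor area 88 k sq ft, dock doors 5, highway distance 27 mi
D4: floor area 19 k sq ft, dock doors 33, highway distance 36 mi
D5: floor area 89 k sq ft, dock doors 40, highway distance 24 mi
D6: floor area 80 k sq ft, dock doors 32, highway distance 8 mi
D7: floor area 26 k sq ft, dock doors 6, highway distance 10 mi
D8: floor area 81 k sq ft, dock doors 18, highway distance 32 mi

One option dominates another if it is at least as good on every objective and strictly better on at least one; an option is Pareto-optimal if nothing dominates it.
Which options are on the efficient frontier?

D1: dominated by D5 (floor area 89≥56, dock doors 40≥32, highway distance 24≤30).
D2: not dominated.
D3: dominated by D5 (floor area 89≥88, dock doors 40≥5, highway distance 24≤27).
D4: dominated by D5 (floor area 89≥19, dock doors 40≥33, highway distance 24≤36).
D5: not dominated (best floor area).
D6: not dominated (best highway distance).
D7: dominated by D6 (floor area 80≥26, dock doors 32≥6, highway distance 8≤10).
D8: dominated by D2 (floor area 81≥81, dock doors 27≥18, highway distance 22≤32).

D2, D5, D6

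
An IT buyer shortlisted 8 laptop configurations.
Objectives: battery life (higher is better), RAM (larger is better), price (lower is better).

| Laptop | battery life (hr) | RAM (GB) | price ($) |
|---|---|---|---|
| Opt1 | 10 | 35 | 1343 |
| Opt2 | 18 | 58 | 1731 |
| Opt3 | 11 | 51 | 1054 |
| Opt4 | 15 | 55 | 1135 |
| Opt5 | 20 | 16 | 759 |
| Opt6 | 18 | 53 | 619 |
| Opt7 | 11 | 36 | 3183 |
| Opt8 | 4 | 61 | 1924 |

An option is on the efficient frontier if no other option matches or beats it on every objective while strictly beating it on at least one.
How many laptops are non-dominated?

5

Opt1: dominated by Opt3 (battery life 11≥10, RAM 51≥35, price 1054≤1343).
Opt2: not dominated.
Opt3: dominated by Opt6 (battery life 18≥11, RAM 53≥51, price 619≤1054).
Opt4: not dominated.
Opt5: not dominated (best battery life).
Opt6: not dominated (best price).
Opt7: dominated by Opt2 (battery life 18≥11, RAM 58≥36, price 1731≤3183).
Opt8: not dominated (best RAM).
Pareto-optimal: Opt2, Opt4, Opt5, Opt6, Opt8 → 5.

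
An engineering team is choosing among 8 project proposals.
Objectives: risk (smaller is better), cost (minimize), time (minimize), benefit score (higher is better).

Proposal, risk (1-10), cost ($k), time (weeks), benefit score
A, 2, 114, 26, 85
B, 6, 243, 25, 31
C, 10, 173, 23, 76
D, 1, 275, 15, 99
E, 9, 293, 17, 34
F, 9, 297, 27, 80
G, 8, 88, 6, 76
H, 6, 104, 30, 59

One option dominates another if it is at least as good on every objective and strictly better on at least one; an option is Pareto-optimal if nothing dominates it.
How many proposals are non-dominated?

A: not dominated.
B: not dominated.
C: dominated by G (risk 8≤10, cost 88≤173, time 6≤23, benefit score 76≥76).
D: not dominated (best risk).
E: dominated by D (risk 1≤9, cost 275≤293, time 15≤17, benefit score 99≥34).
F: dominated by A (risk 2≤9, cost 114≤297, time 26≤27, benefit score 85≥80).
G: not dominated (best cost).
H: not dominated.
Pareto-optimal: A, B, D, G, H → 5.

5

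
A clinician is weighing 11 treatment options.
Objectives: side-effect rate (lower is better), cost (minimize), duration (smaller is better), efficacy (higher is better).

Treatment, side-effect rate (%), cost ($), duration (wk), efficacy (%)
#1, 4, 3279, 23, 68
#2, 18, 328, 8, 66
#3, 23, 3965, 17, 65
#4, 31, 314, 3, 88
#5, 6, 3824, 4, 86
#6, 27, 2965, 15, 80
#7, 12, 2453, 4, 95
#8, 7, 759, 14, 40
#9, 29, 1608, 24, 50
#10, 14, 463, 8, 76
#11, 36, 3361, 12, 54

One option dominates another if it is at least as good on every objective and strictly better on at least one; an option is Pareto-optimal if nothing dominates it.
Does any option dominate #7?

#1: worse on cost (3279 vs 2453).
#2: worse on side-effect rate (18 vs 12).
#3: worse on side-effect rate (23 vs 12).
#4: worse on side-effect rate (31 vs 12).
#5: worse on cost (3824 vs 2453).
#6: worse on side-effect rate (27 vs 12).
#8: worse on duration (14 vs 4).
#9: worse on side-effect rate (29 vs 12).
#10: worse on side-effect rate (14 vs 12).
#11: worse on side-effect rate (36 vs 12).
No option is at least as good as #7 on every objective and strictly better on one.

No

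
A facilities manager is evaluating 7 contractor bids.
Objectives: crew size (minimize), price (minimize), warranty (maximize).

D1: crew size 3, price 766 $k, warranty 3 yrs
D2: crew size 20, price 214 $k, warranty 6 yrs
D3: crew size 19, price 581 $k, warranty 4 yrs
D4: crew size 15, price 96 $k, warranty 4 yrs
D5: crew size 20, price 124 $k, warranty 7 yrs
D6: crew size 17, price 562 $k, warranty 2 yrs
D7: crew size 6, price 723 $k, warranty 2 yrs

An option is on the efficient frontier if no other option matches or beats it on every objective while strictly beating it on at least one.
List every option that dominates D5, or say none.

none

D1: worse on price (766 vs 124).
D2: worse on price (214 vs 124).
D3: worse on price (581 vs 124).
D4: worse on warranty (4 vs 7).
D6: worse on price (562 vs 124).
D7: worse on price (723 vs 124).
No option dominates D5.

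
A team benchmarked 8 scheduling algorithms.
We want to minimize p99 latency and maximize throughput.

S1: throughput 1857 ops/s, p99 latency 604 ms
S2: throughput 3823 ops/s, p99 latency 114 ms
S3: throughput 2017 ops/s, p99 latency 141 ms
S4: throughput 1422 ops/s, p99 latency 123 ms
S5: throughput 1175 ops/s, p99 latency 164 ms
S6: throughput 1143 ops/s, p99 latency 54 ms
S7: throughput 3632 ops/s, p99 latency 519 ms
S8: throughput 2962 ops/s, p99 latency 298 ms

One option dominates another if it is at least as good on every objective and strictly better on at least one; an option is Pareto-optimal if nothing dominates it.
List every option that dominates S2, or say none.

none

S1: worse on throughput (1857 vs 3823).
S3: worse on throughput (2017 vs 3823).
S4: worse on throughput (1422 vs 3823).
S5: worse on throughput (1175 vs 3823).
S6: worse on throughput (1143 vs 3823).
S7: worse on throughput (3632 vs 3823).
S8: worse on throughput (2962 vs 3823).
No option dominates S2.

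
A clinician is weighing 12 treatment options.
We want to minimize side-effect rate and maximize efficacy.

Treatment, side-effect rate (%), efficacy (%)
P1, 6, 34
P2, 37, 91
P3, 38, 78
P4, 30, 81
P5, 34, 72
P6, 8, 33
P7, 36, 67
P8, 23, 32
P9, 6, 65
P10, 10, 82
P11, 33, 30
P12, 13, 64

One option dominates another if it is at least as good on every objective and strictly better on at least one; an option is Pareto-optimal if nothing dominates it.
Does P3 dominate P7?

No

P3 vs P7: P3 is worse on side-effect rate (38 vs 36), so it does not dominate P7.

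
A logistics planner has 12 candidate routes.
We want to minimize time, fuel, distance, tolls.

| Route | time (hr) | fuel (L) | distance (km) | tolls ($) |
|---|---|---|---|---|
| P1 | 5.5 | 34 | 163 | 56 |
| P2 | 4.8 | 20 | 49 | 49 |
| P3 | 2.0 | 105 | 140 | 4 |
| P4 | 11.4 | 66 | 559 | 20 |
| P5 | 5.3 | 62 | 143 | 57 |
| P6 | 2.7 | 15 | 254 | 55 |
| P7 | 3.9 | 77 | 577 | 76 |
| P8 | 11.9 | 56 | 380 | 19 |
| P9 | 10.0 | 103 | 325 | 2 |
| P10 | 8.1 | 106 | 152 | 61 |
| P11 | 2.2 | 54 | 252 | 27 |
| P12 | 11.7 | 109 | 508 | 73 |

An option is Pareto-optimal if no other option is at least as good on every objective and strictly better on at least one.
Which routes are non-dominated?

P1: dominated by P2 (time 4.8≤5.5, fuel 20≤34, distance 49≤163, tolls 49≤56).
P2: not dominated (best distance).
P3: not dominated (best time).
P4: not dominated.
P5: dominated by P2 (time 4.8≤5.3, fuel 20≤62, distance 49≤143, tolls 49≤57).
P6: not dominated (best fuel).
P7: dominated by P6 (time 2.7≤3.9, fuel 15≤77, distance 254≤577, tolls 55≤76).
P8: not dominated.
P9: not dominated (best tolls).
P10: dominated by P2 (time 4.8≤8.1, fuel 20≤106, distance 49≤152, tolls 49≤61).
P11: not dominated.
P12: dominated by P1 (time 5.5≤11.7, fuel 34≤109, distance 163≤508, tolls 56≤73).

P2, P3, P4, P6, P8, P9, P11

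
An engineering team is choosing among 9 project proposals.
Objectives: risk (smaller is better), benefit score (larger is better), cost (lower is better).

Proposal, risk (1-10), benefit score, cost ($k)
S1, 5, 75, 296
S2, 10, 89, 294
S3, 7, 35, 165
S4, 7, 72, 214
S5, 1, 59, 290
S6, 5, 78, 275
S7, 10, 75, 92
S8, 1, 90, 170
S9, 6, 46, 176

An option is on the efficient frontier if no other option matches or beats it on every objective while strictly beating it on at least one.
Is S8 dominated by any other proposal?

No

S1: worse on risk (5 vs 1).
S2: worse on risk (10 vs 1).
S3: worse on risk (7 vs 1).
S4: worse on risk (7 vs 1).
S5: worse on benefit score (59 vs 90).
S6: worse on risk (5 vs 1).
S7: worse on risk (10 vs 1).
S9: worse on risk (6 vs 1).
No option is at least as good as S8 on every objective and strictly better on one.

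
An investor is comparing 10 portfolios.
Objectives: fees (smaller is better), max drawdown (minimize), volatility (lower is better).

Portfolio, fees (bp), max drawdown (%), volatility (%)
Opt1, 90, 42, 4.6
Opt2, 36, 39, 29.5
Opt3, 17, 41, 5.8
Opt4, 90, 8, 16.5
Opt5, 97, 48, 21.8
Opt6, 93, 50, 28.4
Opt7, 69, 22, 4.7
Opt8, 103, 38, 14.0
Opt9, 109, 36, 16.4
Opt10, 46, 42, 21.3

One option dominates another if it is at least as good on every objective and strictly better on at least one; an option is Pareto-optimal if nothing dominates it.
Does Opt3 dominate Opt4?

No

Opt3 vs Opt4: Opt3 is worse on max drawdown (41 vs 8), so it does not dominate Opt4.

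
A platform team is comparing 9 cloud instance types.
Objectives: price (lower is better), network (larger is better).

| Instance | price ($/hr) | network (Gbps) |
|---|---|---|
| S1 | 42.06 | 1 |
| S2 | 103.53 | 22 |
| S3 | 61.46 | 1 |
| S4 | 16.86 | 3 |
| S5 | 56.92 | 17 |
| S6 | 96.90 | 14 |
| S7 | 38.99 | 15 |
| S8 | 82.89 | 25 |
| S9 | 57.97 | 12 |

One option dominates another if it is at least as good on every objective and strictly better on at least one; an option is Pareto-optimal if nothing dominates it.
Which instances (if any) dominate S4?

none

S1: worse on price (42.06 vs 16.86).
S2: worse on price (103.53 vs 16.86).
S3: worse on price (61.46 vs 16.86).
S5: worse on price (56.92 vs 16.86).
S6: worse on price (96.90 vs 16.86).
S7: worse on price (38.99 vs 16.86).
S8: worse on price (82.89 vs 16.86).
S9: worse on price (57.97 vs 16.86).
No option dominates S4.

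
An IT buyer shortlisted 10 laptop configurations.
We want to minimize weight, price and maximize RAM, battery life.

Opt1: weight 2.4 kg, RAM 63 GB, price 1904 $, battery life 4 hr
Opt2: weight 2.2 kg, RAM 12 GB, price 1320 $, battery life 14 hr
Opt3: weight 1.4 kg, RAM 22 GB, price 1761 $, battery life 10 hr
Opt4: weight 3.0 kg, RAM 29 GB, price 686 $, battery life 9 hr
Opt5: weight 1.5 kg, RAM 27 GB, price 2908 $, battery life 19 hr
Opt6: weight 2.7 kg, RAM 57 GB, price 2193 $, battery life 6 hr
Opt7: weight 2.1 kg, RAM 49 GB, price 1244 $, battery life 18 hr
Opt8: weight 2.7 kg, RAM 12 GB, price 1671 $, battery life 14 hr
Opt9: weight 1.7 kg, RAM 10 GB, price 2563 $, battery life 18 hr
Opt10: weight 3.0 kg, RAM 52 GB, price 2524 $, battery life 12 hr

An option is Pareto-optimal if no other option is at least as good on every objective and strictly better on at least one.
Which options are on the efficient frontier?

Opt1, Opt3, Opt4, Opt5, Opt6, Opt7, Opt9, Opt10

Opt1: not dominated (best RAM).
Opt2: dominated by Opt7 (weight 2.1≤2.2, RAM 49≥12, price 1244≤1320, battery life 18≥14).
Opt3: not dominated (best weight).
Opt4: not dominated (best price).
Opt5: not dominated (best battery life).
Opt6: not dominated.
Opt7: not dominated.
Opt8: dominated by Opt2 (weight 2.2≤2.7, RAM 12≥12, price 1320≤1671, battery life 14≥14).
Opt9: not dominated.
Opt10: not dominated.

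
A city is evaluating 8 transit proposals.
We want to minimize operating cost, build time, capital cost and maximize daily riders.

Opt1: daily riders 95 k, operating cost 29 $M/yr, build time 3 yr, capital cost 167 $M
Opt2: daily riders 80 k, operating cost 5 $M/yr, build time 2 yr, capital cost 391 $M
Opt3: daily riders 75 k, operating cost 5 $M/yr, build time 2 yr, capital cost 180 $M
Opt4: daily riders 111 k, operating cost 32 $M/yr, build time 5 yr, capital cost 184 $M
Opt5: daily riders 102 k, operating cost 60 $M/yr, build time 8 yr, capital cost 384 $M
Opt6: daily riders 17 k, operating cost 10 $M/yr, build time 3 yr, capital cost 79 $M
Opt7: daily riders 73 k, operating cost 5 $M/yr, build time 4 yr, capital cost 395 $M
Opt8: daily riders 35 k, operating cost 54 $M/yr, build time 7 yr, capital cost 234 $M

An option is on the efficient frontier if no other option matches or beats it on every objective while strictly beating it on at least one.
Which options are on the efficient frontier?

Opt1, Opt2, Opt3, Opt4, Opt6

Opt1: not dominated.
Opt2: not dominated.
Opt3: not dominated.
Opt4: not dominated (best daily riders).
Opt5: dominated by Opt4 (daily riders 111≥102, operating cost 32≤60, build time 5≤8, capital cost 184≤384).
Opt6: not dominated (best capital cost).
Opt7: dominated by Opt2 (daily riders 80≥73, operating cost 5≤5, build time 2≤4, capital cost 391≤395).
Opt8: dominated by Opt1 (daily riders 95≥35, operating cost 29≤54, build time 3≤7, capital cost 167≤234).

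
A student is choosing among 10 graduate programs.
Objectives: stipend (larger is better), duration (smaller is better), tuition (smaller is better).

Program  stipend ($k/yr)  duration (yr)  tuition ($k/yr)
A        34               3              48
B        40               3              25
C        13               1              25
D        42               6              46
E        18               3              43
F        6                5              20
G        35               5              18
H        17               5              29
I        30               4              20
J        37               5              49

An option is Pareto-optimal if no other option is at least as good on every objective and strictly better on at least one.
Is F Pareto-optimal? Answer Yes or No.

G vs F: stipend 35≥6, duration 5≤5, tuition 18≤20 — G is at least as good on every objective and strictly better on at least one, so G dominates F.

No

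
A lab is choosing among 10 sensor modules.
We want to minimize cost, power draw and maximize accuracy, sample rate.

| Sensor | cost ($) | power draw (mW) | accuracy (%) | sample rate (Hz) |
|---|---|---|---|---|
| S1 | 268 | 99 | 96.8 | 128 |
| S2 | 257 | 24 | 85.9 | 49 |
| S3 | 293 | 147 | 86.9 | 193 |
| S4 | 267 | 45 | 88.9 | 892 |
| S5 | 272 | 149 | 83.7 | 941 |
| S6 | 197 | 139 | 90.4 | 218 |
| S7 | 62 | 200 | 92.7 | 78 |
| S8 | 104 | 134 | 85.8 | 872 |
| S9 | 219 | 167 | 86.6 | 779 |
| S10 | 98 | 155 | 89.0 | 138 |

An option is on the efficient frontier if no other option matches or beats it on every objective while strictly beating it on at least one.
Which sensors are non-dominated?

S1, S2, S4, S5, S6, S7, S8, S9, S10

S1: not dominated (best accuracy).
S2: not dominated (best power draw).
S3: dominated by S4 (cost 267≤293, power draw 45≤147, accuracy 88.9≥86.9, sample rate 892≥193).
S4: not dominated.
S5: not dominated (best sample rate).
S6: not dominated.
S7: not dominated (best cost).
S8: not dominated.
S9: not dominated.
S10: not dominated.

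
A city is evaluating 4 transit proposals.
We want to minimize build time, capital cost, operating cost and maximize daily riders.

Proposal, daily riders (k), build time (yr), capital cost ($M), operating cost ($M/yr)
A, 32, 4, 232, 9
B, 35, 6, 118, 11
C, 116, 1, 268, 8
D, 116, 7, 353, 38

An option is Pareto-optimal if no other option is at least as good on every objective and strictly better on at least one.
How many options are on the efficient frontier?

A: not dominated.
B: not dominated (best capital cost).
C: not dominated (best build time).
D: dominated by C (daily riders 116≥116, build time 1≤7, capital cost 268≤353, operating cost 8≤38).
Pareto-optimal: A, B, C → 3.

3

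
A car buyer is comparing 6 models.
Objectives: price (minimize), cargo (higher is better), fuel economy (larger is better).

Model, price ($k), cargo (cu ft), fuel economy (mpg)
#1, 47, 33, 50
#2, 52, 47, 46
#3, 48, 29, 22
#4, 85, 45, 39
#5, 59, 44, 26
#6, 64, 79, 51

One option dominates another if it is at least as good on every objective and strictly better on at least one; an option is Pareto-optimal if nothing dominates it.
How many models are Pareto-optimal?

3

#1: not dominated (best price).
#2: not dominated.
#3: dominated by #1 (price 47≤48, cargo 33≥29, fuel economy 50≥22).
#4: dominated by #2 (price 52≤85, cargo 47≥45, fuel economy 46≥39).
#5: dominated by #2 (price 52≤59, cargo 47≥44, fuel economy 46≥26).
#6: not dominated (best cargo).
Pareto-optimal: #1, #2, #6 → 3.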